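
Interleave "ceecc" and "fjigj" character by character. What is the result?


Interleaving "ceecc" and "fjigj":
  Position 0: 'c' from first, 'f' from second => "cf"
  Position 1: 'e' from first, 'j' from second => "ej"
  Position 2: 'e' from first, 'i' from second => "ei"
  Position 3: 'c' from first, 'g' from second => "cg"
  Position 4: 'c' from first, 'j' from second => "cj"
Result: cfejeicgcj

cfejeicgcj


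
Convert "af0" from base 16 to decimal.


Input: "af0" in base 16
Positional expansion:
  Digit 'a' (value 10) x 16^2 = 2560
  Digit 'f' (value 15) x 16^1 = 240
  Digit '0' (value 0) x 16^0 = 0
Sum = 2800

2800


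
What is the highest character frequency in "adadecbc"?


Input: adadecbc
Character counts:
  'a': 2
  'b': 1
  'c': 2
  'd': 2
  'e': 1
Maximum frequency: 2

2


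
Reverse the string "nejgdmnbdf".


Input: nejgdmnbdf
Reading characters right to left:
  Position 9: 'f'
  Position 8: 'd'
  Position 7: 'b'
  Position 6: 'n'
  Position 5: 'm'
  Position 4: 'd'
  Position 3: 'g'
  Position 2: 'j'
  Position 1: 'e'
  Position 0: 'n'
Reversed: fdbnmdgjen

fdbnmdgjen


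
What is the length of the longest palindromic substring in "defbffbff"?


Input: "defbffbff"
Checking substrings for palindromes:
  [2:8] "fbffbf" (len 6) => palindrome
  [4:9] "ffbff" (len 5) => palindrome
  [3:7] "bffb" (len 4) => palindrome
  [2:5] "fbf" (len 3) => palindrome
  [5:8] "fbf" (len 3) => palindrome
  [4:6] "ff" (len 2) => palindrome
Longest palindromic substring: "fbffbf" with length 6

6


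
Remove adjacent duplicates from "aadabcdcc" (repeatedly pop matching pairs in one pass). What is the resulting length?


Input: aadabcdcc
Stack-based adjacent duplicate removal:
  Read 'a': push. Stack: a
  Read 'a': matches stack top 'a' => pop. Stack: (empty)
  Read 'd': push. Stack: d
  Read 'a': push. Stack: da
  Read 'b': push. Stack: dab
  Read 'c': push. Stack: dabc
  Read 'd': push. Stack: dabcd
  Read 'c': push. Stack: dabcdc
  Read 'c': matches stack top 'c' => pop. Stack: dabcd
Final stack: "dabcd" (length 5)

5


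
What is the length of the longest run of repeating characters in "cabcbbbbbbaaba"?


Input: "cabcbbbbbbaaba"
Scanning for longest run:
  Position 1 ('a'): new char, reset run to 1
  Position 2 ('b'): new char, reset run to 1
  Position 3 ('c'): new char, reset run to 1
  Position 4 ('b'): new char, reset run to 1
  Position 5 ('b'): continues run of 'b', length=2
  Position 6 ('b'): continues run of 'b', length=3
  Position 7 ('b'): continues run of 'b', length=4
  Position 8 ('b'): continues run of 'b', length=5
  Position 9 ('b'): continues run of 'b', length=6
  Position 10 ('a'): new char, reset run to 1
  Position 11 ('a'): continues run of 'a', length=2
  Position 12 ('b'): new char, reset run to 1
  Position 13 ('a'): new char, reset run to 1
Longest run: 'b' with length 6

6


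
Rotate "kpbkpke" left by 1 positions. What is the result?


Input: "kpbkpke", rotate left by 1
First 1 characters: "k"
Remaining characters: "pbkpke"
Concatenate remaining + first: "pbkpke" + "k" = "pbkpkek"

pbkpkek


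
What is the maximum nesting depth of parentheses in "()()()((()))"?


Input: "()()()((()))"
Tracking depth:
  Position 0 '(': depth becomes 1
  Position 1 ')': depth becomes 0
  Position 2 '(': depth becomes 1
  Position 3 ')': depth becomes 0
  Position 4 '(': depth becomes 1
  Position 5 ')': depth becomes 0
  Position 6 '(': depth becomes 1
  Position 7 '(': depth becomes 2
  Position 8 '(': depth becomes 3
  Position 9 ')': depth becomes 2
  Position 10 ')': depth becomes 1
  Position 11 ')': depth becomes 0
Maximum depth reached: 3

3


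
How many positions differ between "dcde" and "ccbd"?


Comparing "dcde" and "ccbd" position by position:
  Position 0: 'd' vs 'c' => DIFFER
  Position 1: 'c' vs 'c' => same
  Position 2: 'd' vs 'b' => DIFFER
  Position 3: 'e' vs 'd' => DIFFER
Positions that differ: 3

3


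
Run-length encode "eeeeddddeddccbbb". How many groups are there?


Input: eeeeddddeddccbbb
Scanning for consecutive runs:
  Group 1: 'e' x 4 (positions 0-3)
  Group 2: 'd' x 4 (positions 4-7)
  Group 3: 'e' x 1 (positions 8-8)
  Group 4: 'd' x 2 (positions 9-10)
  Group 5: 'c' x 2 (positions 11-12)
  Group 6: 'b' x 3 (positions 13-15)
Total groups: 6

6


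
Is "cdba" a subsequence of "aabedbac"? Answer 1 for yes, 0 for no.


Check if "cdba" is a subsequence of "aabedbac"
Greedy scan:
  Position 0 ('a'): no match needed
  Position 1 ('a'): no match needed
  Position 2 ('b'): no match needed
  Position 3 ('e'): no match needed
  Position 4 ('d'): no match needed
  Position 5 ('b'): no match needed
  Position 6 ('a'): no match needed
  Position 7 ('c'): matches sub[0] = 'c'
Only matched 1/4 characters => not a subsequence

0


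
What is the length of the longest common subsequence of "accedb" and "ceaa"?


LCS of "accedb" and "ceaa"
DP table:
           c    e    a    a
      0    0    0    0    0
  a   0    0    0    1    1
  c   0    1    1    1    1
  c   0    1    1    1    1
  e   0    1    2    2    2
  d   0    1    2    2    2
  b   0    1    2    2    2
LCS length = dp[6][4] = 2

2


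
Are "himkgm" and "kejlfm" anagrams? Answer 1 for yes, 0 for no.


Strings: "himkgm", "kejlfm"
Sorted first:  ghikmm
Sorted second: efjklm
Differ at position 0: 'g' vs 'e' => not anagrams

0


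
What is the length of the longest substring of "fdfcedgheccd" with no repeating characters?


Input: "fdfcedgheccd"
Sliding window (track last position of each char):
  Position 0 ('f'): window [0,0] length 1 -- new best
  Position 1 ('d'): window [0,1] length 2 -- new best
  Position 2 ('f'): repeat (last at 0), move window start to 1
  Position 2 ('f'): window [1,2] length 2
  Position 3 ('c'): window [1,3] length 3 -- new best
  Position 4 ('e'): window [1,4] length 4 -- new best
  Position 5 ('d'): repeat (last at 1), move window start to 2
  Position 5 ('d'): window [2,5] length 4
  Position 6 ('g'): window [2,6] length 5 -- new best
  Position 7 ('h'): window [2,7] length 6 -- new best
  Position 8 ('e'): repeat (last at 4), move window start to 5
  Position 8 ('e'): window [5,8] length 4
  Position 9 ('c'): window [5,9] length 5
  Position 10 ('c'): repeat (last at 9), move window start to 10
  Position 10 ('c'): window [10,10] length 1
  Position 11 ('d'): window [10,11] length 2
Longest substring with no repeats: "fcedgh" with length 6

6


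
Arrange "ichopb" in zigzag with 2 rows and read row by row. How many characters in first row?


Zigzag "ichopb" into 2 rows:
Placing characters:
  'i' => row 0
  'c' => row 1
  'h' => row 0
  'o' => row 1
  'p' => row 0
  'b' => row 1
Rows:
  Row 0: "ihp"
  Row 1: "cob"
First row length: 3

3


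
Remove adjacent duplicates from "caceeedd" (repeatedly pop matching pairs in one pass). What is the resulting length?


Input: caceeedd
Stack-based adjacent duplicate removal:
  Read 'c': push. Stack: c
  Read 'a': push. Stack: ca
  Read 'c': push. Stack: cac
  Read 'e': push. Stack: cace
  Read 'e': matches stack top 'e' => pop. Stack: cac
  Read 'e': push. Stack: cace
  Read 'd': push. Stack: caced
  Read 'd': matches stack top 'd' => pop. Stack: cace
Final stack: "cace" (length 4)

4


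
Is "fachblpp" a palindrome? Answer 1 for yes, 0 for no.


Input: fachblpp
Reversed: pplbhcaf
  Compare pos 0 ('f') with pos 7 ('p'): MISMATCH
  Compare pos 1 ('a') with pos 6 ('p'): MISMATCH
  Compare pos 2 ('c') with pos 5 ('l'): MISMATCH
  Compare pos 3 ('h') with pos 4 ('b'): MISMATCH
Result: not a palindrome

0


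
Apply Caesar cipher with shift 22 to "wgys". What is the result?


Caesar cipher: shift "wgys" by 22
  'w' (pos 22) + 22 = pos 18 = 's'
  'g' (pos 6) + 22 = pos 2 = 'c'
  'y' (pos 24) + 22 = pos 20 = 'u'
  's' (pos 18) + 22 = pos 14 = 'o'
Result: scuo

scuo


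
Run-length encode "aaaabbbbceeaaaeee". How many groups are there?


Input: aaaabbbbceeaaaeee
Scanning for consecutive runs:
  Group 1: 'a' x 4 (positions 0-3)
  Group 2: 'b' x 4 (positions 4-7)
  Group 3: 'c' x 1 (positions 8-8)
  Group 4: 'e' x 2 (positions 9-10)
  Group 5: 'a' x 3 (positions 11-13)
  Group 6: 'e' x 3 (positions 14-16)
Total groups: 6

6


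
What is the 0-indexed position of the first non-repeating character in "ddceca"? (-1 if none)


Input: ddceca
Character frequencies:
  'a': 1
  'c': 2
  'd': 2
  'e': 1
Scanning left to right for freq == 1:
  Position 0 ('d'): freq=2, skip
  Position 1 ('d'): freq=2, skip
  Position 2 ('c'): freq=2, skip
  Position 3 ('e'): unique! => answer = 3

3


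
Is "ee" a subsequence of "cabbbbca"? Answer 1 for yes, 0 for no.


Check if "ee" is a subsequence of "cabbbbca"
Greedy scan:
  Position 0 ('c'): no match needed
  Position 1 ('a'): no match needed
  Position 2 ('b'): no match needed
  Position 3 ('b'): no match needed
  Position 4 ('b'): no match needed
  Position 5 ('b'): no match needed
  Position 6 ('c'): no match needed
  Position 7 ('a'): no match needed
Only matched 0/2 characters => not a subsequence

0


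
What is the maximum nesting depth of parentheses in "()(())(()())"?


Input: "()(())(()())"
Tracking depth:
  Position 0 '(': depth becomes 1
  Position 1 ')': depth becomes 0
  Position 2 '(': depth becomes 1
  Position 3 '(': depth becomes 2
  Position 4 ')': depth becomes 1
  Position 5 ')': depth becomes 0
  Position 6 '(': depth becomes 1
  Position 7 '(': depth becomes 2
  Position 8 ')': depth becomes 1
  Position 9 '(': depth becomes 2
  Position 10 ')': depth becomes 1
  Position 11 ')': depth becomes 0
Maximum depth reached: 2

2


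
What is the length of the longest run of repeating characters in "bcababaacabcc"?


Input: "bcababaacabcc"
Scanning for longest run:
  Position 1 ('c'): new char, reset run to 1
  Position 2 ('a'): new char, reset run to 1
  Position 3 ('b'): new char, reset run to 1
  Position 4 ('a'): new char, reset run to 1
  Position 5 ('b'): new char, reset run to 1
  Position 6 ('a'): new char, reset run to 1
  Position 7 ('a'): continues run of 'a', length=2
  Position 8 ('c'): new char, reset run to 1
  Position 9 ('a'): new char, reset run to 1
  Position 10 ('b'): new char, reset run to 1
  Position 11 ('c'): new char, reset run to 1
  Position 12 ('c'): continues run of 'c', length=2
Longest run: 'a' with length 2

2


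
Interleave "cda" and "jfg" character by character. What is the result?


Interleaving "cda" and "jfg":
  Position 0: 'c' from first, 'j' from second => "cj"
  Position 1: 'd' from first, 'f' from second => "df"
  Position 2: 'a' from first, 'g' from second => "ag"
Result: cjdfag

cjdfag


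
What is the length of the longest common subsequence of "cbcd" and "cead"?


LCS of "cbcd" and "cead"
DP table:
           c    e    a    d
      0    0    0    0    0
  c   0    1    1    1    1
  b   0    1    1    1    1
  c   0    1    1    1    1
  d   0    1    1    1    2
LCS length = dp[4][4] = 2

2


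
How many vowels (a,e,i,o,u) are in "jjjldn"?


Input: jjjldn
Checking each character:
  'j' at position 0: consonant
  'j' at position 1: consonant
  'j' at position 2: consonant
  'l' at position 3: consonant
  'd' at position 4: consonant
  'n' at position 5: consonant
Total vowels: 0

0


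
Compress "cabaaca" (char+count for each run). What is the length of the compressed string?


Input: cabaaca
Runs:
  'c' x 1 => "c1"
  'a' x 1 => "a1"
  'b' x 1 => "b1"
  'a' x 2 => "a2"
  'c' x 1 => "c1"
  'a' x 1 => "a1"
Compressed: "c1a1b1a2c1a1"
Compressed length: 12

12


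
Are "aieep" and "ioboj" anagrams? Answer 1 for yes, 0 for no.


Strings: "aieep", "ioboj"
Sorted first:  aeeip
Sorted second: bijoo
Differ at position 0: 'a' vs 'b' => not anagrams

0


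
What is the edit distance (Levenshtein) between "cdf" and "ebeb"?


Computing edit distance: "cdf" -> "ebeb"
DP table:
           e    b    e    b
      0    1    2    3    4
  c   1    1    2    3    4
  d   2    2    2    3    4
  f   3    3    3    3    4
Edit distance = dp[3][4] = 4

4


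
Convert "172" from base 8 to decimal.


Input: "172" in base 8
Positional expansion:
  Digit '1' (value 1) x 8^2 = 64
  Digit '7' (value 7) x 8^1 = 56
  Digit '2' (value 2) x 8^0 = 2
Sum = 122

122


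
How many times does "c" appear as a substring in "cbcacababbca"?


Searching for "c" in "cbcacababbca"
Scanning each position:
  Position 0: "c" => MATCH
  Position 1: "b" => no
  Position 2: "c" => MATCH
  Position 3: "a" => no
  Position 4: "c" => MATCH
  Position 5: "a" => no
  Position 6: "b" => no
  Position 7: "a" => no
  Position 8: "b" => no
  Position 9: "b" => no
  Position 10: "c" => MATCH
  Position 11: "a" => no
Total occurrences: 4

4


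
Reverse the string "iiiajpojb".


Input: iiiajpojb
Reading characters right to left:
  Position 8: 'b'
  Position 7: 'j'
  Position 6: 'o'
  Position 5: 'p'
  Position 4: 'j'
  Position 3: 'a'
  Position 2: 'i'
  Position 1: 'i'
  Position 0: 'i'
Reversed: bjopjaiii

bjopjaiii


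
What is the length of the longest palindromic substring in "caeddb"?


Input: "caeddb"
Checking substrings for palindromes:
  [3:5] "dd" (len 2) => palindrome
Longest palindromic substring: "dd" with length 2

2


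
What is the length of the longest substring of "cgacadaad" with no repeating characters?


Input: "cgacadaad"
Sliding window (track last position of each char):
  Position 0 ('c'): window [0,0] length 1 -- new best
  Position 1 ('g'): window [0,1] length 2 -- new best
  Position 2 ('a'): window [0,2] length 3 -- new best
  Position 3 ('c'): repeat (last at 0), move window start to 1
  Position 3 ('c'): window [1,3] length 3
  Position 4 ('a'): repeat (last at 2), move window start to 3
  Position 4 ('a'): window [3,4] length 2
  Position 5 ('d'): window [3,5] length 3
  Position 6 ('a'): repeat (last at 4), move window start to 5
  Position 6 ('a'): window [5,6] length 2
  Position 7 ('a'): repeat (last at 6), move window start to 7
  Position 7 ('a'): window [7,7] length 1
  Position 8 ('d'): window [7,8] length 2
Longest substring with no repeats: "cga" with length 3

3


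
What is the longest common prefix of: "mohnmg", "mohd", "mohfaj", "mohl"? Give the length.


Words: mohnmg, mohd, mohfaj, mohl
  Position 0: all 'm' => match
  Position 1: all 'o' => match
  Position 2: all 'h' => match
  Position 3: ('n', 'd', 'f', 'l') => mismatch, stop
LCP = "moh" (length 3)

3


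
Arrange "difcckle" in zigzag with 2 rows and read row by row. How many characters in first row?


Zigzag "difcckle" into 2 rows:
Placing characters:
  'd' => row 0
  'i' => row 1
  'f' => row 0
  'c' => row 1
  'c' => row 0
  'k' => row 1
  'l' => row 0
  'e' => row 1
Rows:
  Row 0: "dfcl"
  Row 1: "icke"
First row length: 4

4


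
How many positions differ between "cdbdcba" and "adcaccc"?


Comparing "cdbdcba" and "adcaccc" position by position:
  Position 0: 'c' vs 'a' => DIFFER
  Position 1: 'd' vs 'd' => same
  Position 2: 'b' vs 'c' => DIFFER
  Position 3: 'd' vs 'a' => DIFFER
  Position 4: 'c' vs 'c' => same
  Position 5: 'b' vs 'c' => DIFFER
  Position 6: 'a' vs 'c' => DIFFER
Positions that differ: 5

5


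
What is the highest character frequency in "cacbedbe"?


Input: cacbedbe
Character counts:
  'a': 1
  'b': 2
  'c': 2
  'd': 1
  'e': 2
Maximum frequency: 2

2


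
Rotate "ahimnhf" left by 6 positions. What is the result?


Input: "ahimnhf", rotate left by 6
First 6 characters: "ahimnh"
Remaining characters: "f"
Concatenate remaining + first: "f" + "ahimnh" = "fahimnh"

fahimnh


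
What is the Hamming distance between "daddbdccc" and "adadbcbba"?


Comparing "daddbdccc" and "adadbcbba" position by position:
  Position 0: 'd' vs 'a' => differ
  Position 1: 'a' vs 'd' => differ
  Position 2: 'd' vs 'a' => differ
  Position 3: 'd' vs 'd' => same
  Position 4: 'b' vs 'b' => same
  Position 5: 'd' vs 'c' => differ
  Position 6: 'c' vs 'b' => differ
  Position 7: 'c' vs 'b' => differ
  Position 8: 'c' vs 'a' => differ
Total differences (Hamming distance): 7

7


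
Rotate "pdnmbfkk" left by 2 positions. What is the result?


Input: "pdnmbfkk", rotate left by 2
First 2 characters: "pd"
Remaining characters: "nmbfkk"
Concatenate remaining + first: "nmbfkk" + "pd" = "nmbfkkpd"

nmbfkkpd


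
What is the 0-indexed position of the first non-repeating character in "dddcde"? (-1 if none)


Input: dddcde
Character frequencies:
  'c': 1
  'd': 4
  'e': 1
Scanning left to right for freq == 1:
  Position 0 ('d'): freq=4, skip
  Position 1 ('d'): freq=4, skip
  Position 2 ('d'): freq=4, skip
  Position 3 ('c'): unique! => answer = 3

3


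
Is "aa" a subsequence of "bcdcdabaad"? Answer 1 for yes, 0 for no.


Check if "aa" is a subsequence of "bcdcdabaad"
Greedy scan:
  Position 0 ('b'): no match needed
  Position 1 ('c'): no match needed
  Position 2 ('d'): no match needed
  Position 3 ('c'): no match needed
  Position 4 ('d'): no match needed
  Position 5 ('a'): matches sub[0] = 'a'
  Position 6 ('b'): no match needed
  Position 7 ('a'): matches sub[1] = 'a'
  Position 8 ('a'): no match needed
  Position 9 ('d'): no match needed
All 2 characters matched => is a subsequence

1


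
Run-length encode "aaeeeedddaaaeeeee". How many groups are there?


Input: aaeeeedddaaaeeeee
Scanning for consecutive runs:
  Group 1: 'a' x 2 (positions 0-1)
  Group 2: 'e' x 4 (positions 2-5)
  Group 3: 'd' x 3 (positions 6-8)
  Group 4: 'a' x 3 (positions 9-11)
  Group 5: 'e' x 5 (positions 12-16)
Total groups: 5

5


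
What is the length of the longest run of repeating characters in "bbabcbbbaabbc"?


Input: "bbabcbbbaabbc"
Scanning for longest run:
  Position 1 ('b'): continues run of 'b', length=2
  Position 2 ('a'): new char, reset run to 1
  Position 3 ('b'): new char, reset run to 1
  Position 4 ('c'): new char, reset run to 1
  Position 5 ('b'): new char, reset run to 1
  Position 6 ('b'): continues run of 'b', length=2
  Position 7 ('b'): continues run of 'b', length=3
  Position 8 ('a'): new char, reset run to 1
  Position 9 ('a'): continues run of 'a', length=2
  Position 10 ('b'): new char, reset run to 1
  Position 11 ('b'): continues run of 'b', length=2
  Position 12 ('c'): new char, reset run to 1
Longest run: 'b' with length 3

3


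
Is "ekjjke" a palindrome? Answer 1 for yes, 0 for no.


Input: ekjjke
Reversed: ekjjke
  Compare pos 0 ('e') with pos 5 ('e'): match
  Compare pos 1 ('k') with pos 4 ('k'): match
  Compare pos 2 ('j') with pos 3 ('j'): match
Result: palindrome

1


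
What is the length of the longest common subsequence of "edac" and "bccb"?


LCS of "edac" and "bccb"
DP table:
           b    c    c    b
      0    0    0    0    0
  e   0    0    0    0    0
  d   0    0    0    0    0
  a   0    0    0    0    0
  c   0    0    1    1    1
LCS length = dp[4][4] = 1

1


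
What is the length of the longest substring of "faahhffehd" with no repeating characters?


Input: "faahhffehd"
Sliding window (track last position of each char):
  Position 0 ('f'): window [0,0] length 1 -- new best
  Position 1 ('a'): window [0,1] length 2 -- new best
  Position 2 ('a'): repeat (last at 1), move window start to 2
  Position 2 ('a'): window [2,2] length 1
  Position 3 ('h'): window [2,3] length 2
  Position 4 ('h'): repeat (last at 3), move window start to 4
  Position 4 ('h'): window [4,4] length 1
  Position 5 ('f'): window [4,5] length 2
  Position 6 ('f'): repeat (last at 5), move window start to 6
  Position 6 ('f'): window [6,6] length 1
  Position 7 ('e'): window [6,7] length 2
  Position 8 ('h'): window [6,8] length 3 -- new best
  Position 9 ('d'): window [6,9] length 4 -- new best
Longest substring with no repeats: "fehd" with length 4

4


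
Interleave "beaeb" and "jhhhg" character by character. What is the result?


Interleaving "beaeb" and "jhhhg":
  Position 0: 'b' from first, 'j' from second => "bj"
  Position 1: 'e' from first, 'h' from second => "eh"
  Position 2: 'a' from first, 'h' from second => "ah"
  Position 3: 'e' from first, 'h' from second => "eh"
  Position 4: 'b' from first, 'g' from second => "bg"
Result: bjehahehbg

bjehahehbg


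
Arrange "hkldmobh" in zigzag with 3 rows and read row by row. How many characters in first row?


Zigzag "hkldmobh" into 3 rows:
Placing characters:
  'h' => row 0
  'k' => row 1
  'l' => row 2
  'd' => row 1
  'm' => row 0
  'o' => row 1
  'b' => row 2
  'h' => row 1
Rows:
  Row 0: "hm"
  Row 1: "kdoh"
  Row 2: "lb"
First row length: 2

2


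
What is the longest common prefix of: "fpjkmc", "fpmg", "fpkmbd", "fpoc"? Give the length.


Words: fpjkmc, fpmg, fpkmbd, fpoc
  Position 0: all 'f' => match
  Position 1: all 'p' => match
  Position 2: ('j', 'm', 'k', 'o') => mismatch, stop
LCP = "fp" (length 2)

2


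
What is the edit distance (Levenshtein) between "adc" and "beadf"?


Computing edit distance: "adc" -> "beadf"
DP table:
           b    e    a    d    f
      0    1    2    3    4    5
  a   1    1    2    2    3    4
  d   2    2    2    3    2    3
  c   3    3    3    3    3    3
Edit distance = dp[3][5] = 3

3


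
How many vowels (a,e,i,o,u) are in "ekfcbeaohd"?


Input: ekfcbeaohd
Checking each character:
  'e' at position 0: vowel (running total: 1)
  'k' at position 1: consonant
  'f' at position 2: consonant
  'c' at position 3: consonant
  'b' at position 4: consonant
  'e' at position 5: vowel (running total: 2)
  'a' at position 6: vowel (running total: 3)
  'o' at position 7: vowel (running total: 4)
  'h' at position 8: consonant
  'd' at position 9: consonant
Total vowels: 4

4


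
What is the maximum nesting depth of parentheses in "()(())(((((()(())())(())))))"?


Input: "()(())(((((()(())())(())))))"
Tracking depth:
  Position 0 '(': depth becomes 1
  Position 1 ')': depth becomes 0
  Position 2 '(': depth becomes 1
  Position 3 '(': depth becomes 2
  Position 4 ')': depth becomes 1
  Position 5 ')': depth becomes 0
  Position 6 '(': depth becomes 1
  Position 7 '(': depth becomes 2
  Position 8 '(': depth becomes 3
  Position 9 '(': depth becomes 4
  Position 10 '(': depth becomes 5
  Position 11 '(': depth becomes 6
  Position 12 ')': depth becomes 5
  Position 13 '(': depth becomes 6
  Position 14 '(': depth becomes 7
  Position 15 ')': depth becomes 6
  Position 16 ')': depth becomes 5
  Position 17 '(': depth becomes 6
  Position 18 ')': depth becomes 5
  Position 19 ')': depth becomes 4
  Position 20 '(': depth becomes 5
  Position 21 '(': depth becomes 6
  Position 22 ')': depth becomes 5
  Position 23 ')': depth becomes 4
  Position 24 ')': depth becomes 3
  Position 25 ')': depth becomes 2
  Position 26 ')': depth becomes 1
  Position 27 ')': depth becomes 0
Maximum depth reached: 7

7


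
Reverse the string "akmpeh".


Input: akmpeh
Reading characters right to left:
  Position 5: 'h'
  Position 4: 'e'
  Position 3: 'p'
  Position 2: 'm'
  Position 1: 'k'
  Position 0: 'a'
Reversed: hepmka

hepmka


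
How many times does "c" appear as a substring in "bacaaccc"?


Searching for "c" in "bacaaccc"
Scanning each position:
  Position 0: "b" => no
  Position 1: "a" => no
  Position 2: "c" => MATCH
  Position 3: "a" => no
  Position 4: "a" => no
  Position 5: "c" => MATCH
  Position 6: "c" => MATCH
  Position 7: "c" => MATCH
Total occurrences: 4

4


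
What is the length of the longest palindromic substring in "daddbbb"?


Input: "daddbbb"
Checking substrings for palindromes:
  [0:3] "dad" (len 3) => palindrome
  [4:7] "bbb" (len 3) => palindrome
  [2:4] "dd" (len 2) => palindrome
  [4:6] "bb" (len 2) => palindrome
  [5:7] "bb" (len 2) => palindrome
Longest palindromic substring: "dad" with length 3

3


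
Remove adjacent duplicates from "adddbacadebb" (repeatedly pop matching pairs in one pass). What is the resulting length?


Input: adddbacadebb
Stack-based adjacent duplicate removal:
  Read 'a': push. Stack: a
  Read 'd': push. Stack: ad
  Read 'd': matches stack top 'd' => pop. Stack: a
  Read 'd': push. Stack: ad
  Read 'b': push. Stack: adb
  Read 'a': push. Stack: adba
  Read 'c': push. Stack: adbac
  Read 'a': push. Stack: adbaca
  Read 'd': push. Stack: adbacad
  Read 'e': push. Stack: adbacade
  Read 'b': push. Stack: adbacadeb
  Read 'b': matches stack top 'b' => pop. Stack: adbacade
Final stack: "adbacade" (length 8)

8


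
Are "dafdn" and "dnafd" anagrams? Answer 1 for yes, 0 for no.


Strings: "dafdn", "dnafd"
Sorted first:  addfn
Sorted second: addfn
Sorted forms match => anagrams

1


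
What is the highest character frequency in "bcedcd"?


Input: bcedcd
Character counts:
  'b': 1
  'c': 2
  'd': 2
  'e': 1
Maximum frequency: 2

2


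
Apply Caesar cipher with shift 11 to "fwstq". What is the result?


Caesar cipher: shift "fwstq" by 11
  'f' (pos 5) + 11 = pos 16 = 'q'
  'w' (pos 22) + 11 = pos 7 = 'h'
  's' (pos 18) + 11 = pos 3 = 'd'
  't' (pos 19) + 11 = pos 4 = 'e'
  'q' (pos 16) + 11 = pos 1 = 'b'
Result: qhdeb

qhdeb


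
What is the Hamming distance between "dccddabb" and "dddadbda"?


Comparing "dccddabb" and "dddadbda" position by position:
  Position 0: 'd' vs 'd' => same
  Position 1: 'c' vs 'd' => differ
  Position 2: 'c' vs 'd' => differ
  Position 3: 'd' vs 'a' => differ
  Position 4: 'd' vs 'd' => same
  Position 5: 'a' vs 'b' => differ
  Position 6: 'b' vs 'd' => differ
  Position 7: 'b' vs 'a' => differ
Total differences (Hamming distance): 6

6


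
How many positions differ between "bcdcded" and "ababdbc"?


Comparing "bcdcded" and "ababdbc" position by position:
  Position 0: 'b' vs 'a' => DIFFER
  Position 1: 'c' vs 'b' => DIFFER
  Position 2: 'd' vs 'a' => DIFFER
  Position 3: 'c' vs 'b' => DIFFER
  Position 4: 'd' vs 'd' => same
  Position 5: 'e' vs 'b' => DIFFER
  Position 6: 'd' vs 'c' => DIFFER
Positions that differ: 6

6


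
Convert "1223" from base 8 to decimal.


Input: "1223" in base 8
Positional expansion:
  Digit '1' (value 1) x 8^3 = 512
  Digit '2' (value 2) x 8^2 = 128
  Digit '2' (value 2) x 8^1 = 16
  Digit '3' (value 3) x 8^0 = 3
Sum = 659

659


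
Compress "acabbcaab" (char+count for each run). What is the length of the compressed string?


Input: acabbcaab
Runs:
  'a' x 1 => "a1"
  'c' x 1 => "c1"
  'a' x 1 => "a1"
  'b' x 2 => "b2"
  'c' x 1 => "c1"
  'a' x 2 => "a2"
  'b' x 1 => "b1"
Compressed: "a1c1a1b2c1a2b1"
Compressed length: 14

14


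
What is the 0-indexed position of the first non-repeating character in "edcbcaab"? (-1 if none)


Input: edcbcaab
Character frequencies:
  'a': 2
  'b': 2
  'c': 2
  'd': 1
  'e': 1
Scanning left to right for freq == 1:
  Position 0 ('e'): unique! => answer = 0

0


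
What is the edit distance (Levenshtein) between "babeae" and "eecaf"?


Computing edit distance: "babeae" -> "eecaf"
DP table:
           e    e    c    a    f
      0    1    2    3    4    5
  b   1    1    2    3    4    5
  a   2    2    2    3    3    4
  b   3    3    3    3    4    4
  e   4    3    3    4    4    5
  a   5    4    4    4    4    5
  e   6    5    4    5    5    5
Edit distance = dp[6][5] = 5

5


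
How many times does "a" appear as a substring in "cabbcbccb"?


Searching for "a" in "cabbcbccb"
Scanning each position:
  Position 0: "c" => no
  Position 1: "a" => MATCH
  Position 2: "b" => no
  Position 3: "b" => no
  Position 4: "c" => no
  Position 5: "b" => no
  Position 6: "c" => no
  Position 7: "c" => no
  Position 8: "b" => no
Total occurrences: 1

1


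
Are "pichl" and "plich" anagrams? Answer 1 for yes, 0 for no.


Strings: "pichl", "plich"
Sorted first:  chilp
Sorted second: chilp
Sorted forms match => anagrams

1


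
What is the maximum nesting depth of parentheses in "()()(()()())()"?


Input: "()()(()()())()"
Tracking depth:
  Position 0 '(': depth becomes 1
  Position 1 ')': depth becomes 0
  Position 2 '(': depth becomes 1
  Position 3 ')': depth becomes 0
  Position 4 '(': depth becomes 1
  Position 5 '(': depth becomes 2
  Position 6 ')': depth becomes 1
  Position 7 '(': depth becomes 2
  Position 8 ')': depth becomes 1
  Position 9 '(': depth becomes 2
  Position 10 ')': depth becomes 1
  Position 11 ')': depth becomes 0
  Position 12 '(': depth becomes 1
  Position 13 ')': depth becomes 0
Maximum depth reached: 2

2


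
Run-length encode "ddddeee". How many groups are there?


Input: ddddeee
Scanning for consecutive runs:
  Group 1: 'd' x 4 (positions 0-3)
  Group 2: 'e' x 3 (positions 4-6)
Total groups: 2

2


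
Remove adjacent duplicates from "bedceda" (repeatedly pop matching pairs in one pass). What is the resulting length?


Input: bedceda
Stack-based adjacent duplicate removal:
  Read 'b': push. Stack: b
  Read 'e': push. Stack: be
  Read 'd': push. Stack: bed
  Read 'c': push. Stack: bedc
  Read 'e': push. Stack: bedce
  Read 'd': push. Stack: bedced
  Read 'a': push. Stack: bedceda
Final stack: "bedceda" (length 7)

7


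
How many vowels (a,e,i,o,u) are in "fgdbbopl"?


Input: fgdbbopl
Checking each character:
  'f' at position 0: consonant
  'g' at position 1: consonant
  'd' at position 2: consonant
  'b' at position 3: consonant
  'b' at position 4: consonant
  'o' at position 5: vowel (running total: 1)
  'p' at position 6: consonant
  'l' at position 7: consonant
Total vowels: 1

1


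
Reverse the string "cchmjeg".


Input: cchmjeg
Reading characters right to left:
  Position 6: 'g'
  Position 5: 'e'
  Position 4: 'j'
  Position 3: 'm'
  Position 2: 'h'
  Position 1: 'c'
  Position 0: 'c'
Reversed: gejmhcc

gejmhcc


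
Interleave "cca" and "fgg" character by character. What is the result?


Interleaving "cca" and "fgg":
  Position 0: 'c' from first, 'f' from second => "cf"
  Position 1: 'c' from first, 'g' from second => "cg"
  Position 2: 'a' from first, 'g' from second => "ag"
Result: cfcgag

cfcgag


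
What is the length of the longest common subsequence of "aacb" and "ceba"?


LCS of "aacb" and "ceba"
DP table:
           c    e    b    a
      0    0    0    0    0
  a   0    0    0    0    1
  a   0    0    0    0    1
  c   0    1    1    1    1
  b   0    1    1    2    2
LCS length = dp[4][4] = 2

2


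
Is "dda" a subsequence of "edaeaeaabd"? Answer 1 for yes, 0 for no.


Check if "dda" is a subsequence of "edaeaeaabd"
Greedy scan:
  Position 0 ('e'): no match needed
  Position 1 ('d'): matches sub[0] = 'd'
  Position 2 ('a'): no match needed
  Position 3 ('e'): no match needed
  Position 4 ('a'): no match needed
  Position 5 ('e'): no match needed
  Position 6 ('a'): no match needed
  Position 7 ('a'): no match needed
  Position 8 ('b'): no match needed
  Position 9 ('d'): matches sub[1] = 'd'
Only matched 2/3 characters => not a subsequence

0


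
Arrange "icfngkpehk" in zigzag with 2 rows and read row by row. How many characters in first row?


Zigzag "icfngkpehk" into 2 rows:
Placing characters:
  'i' => row 0
  'c' => row 1
  'f' => row 0
  'n' => row 1
  'g' => row 0
  'k' => row 1
  'p' => row 0
  'e' => row 1
  'h' => row 0
  'k' => row 1
Rows:
  Row 0: "ifgph"
  Row 1: "cnkek"
First row length: 5

5


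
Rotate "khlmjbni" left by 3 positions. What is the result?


Input: "khlmjbni", rotate left by 3
First 3 characters: "khl"
Remaining characters: "mjbni"
Concatenate remaining + first: "mjbni" + "khl" = "mjbnikhl"

mjbnikhl


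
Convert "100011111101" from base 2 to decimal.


Input: "100011111101" in base 2
Positional expansion:
  Digit '1' (value 1) x 2^11 = 2048
  Digit '0' (value 0) x 2^10 = 0
  Digit '0' (value 0) x 2^9 = 0
  Digit '0' (value 0) x 2^8 = 0
  Digit '1' (value 1) x 2^7 = 128
  Digit '1' (value 1) x 2^6 = 64
  Digit '1' (value 1) x 2^5 = 32
  Digit '1' (value 1) x 2^4 = 16
  Digit '1' (value 1) x 2^3 = 8
  Digit '1' (value 1) x 2^2 = 4
  Digit '0' (value 0) x 2^1 = 0
  Digit '1' (value 1) x 2^0 = 1
Sum = 2301

2301


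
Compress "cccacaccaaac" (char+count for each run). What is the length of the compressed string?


Input: cccacaccaaac
Runs:
  'c' x 3 => "c3"
  'a' x 1 => "a1"
  'c' x 1 => "c1"
  'a' x 1 => "a1"
  'c' x 2 => "c2"
  'a' x 3 => "a3"
  'c' x 1 => "c1"
Compressed: "c3a1c1a1c2a3c1"
Compressed length: 14

14


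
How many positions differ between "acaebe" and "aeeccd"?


Comparing "acaebe" and "aeeccd" position by position:
  Position 0: 'a' vs 'a' => same
  Position 1: 'c' vs 'e' => DIFFER
  Position 2: 'a' vs 'e' => DIFFER
  Position 3: 'e' vs 'c' => DIFFER
  Position 4: 'b' vs 'c' => DIFFER
  Position 5: 'e' vs 'd' => DIFFER
Positions that differ: 5

5


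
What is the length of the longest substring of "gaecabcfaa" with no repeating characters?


Input: "gaecabcfaa"
Sliding window (track last position of each char):
  Position 0 ('g'): window [0,0] length 1 -- new best
  Position 1 ('a'): window [0,1] length 2 -- new best
  Position 2 ('e'): window [0,2] length 3 -- new best
  Position 3 ('c'): window [0,3] length 4 -- new best
  Position 4 ('a'): repeat (last at 1), move window start to 2
  Position 4 ('a'): window [2,4] length 3
  Position 5 ('b'): window [2,5] length 4
  Position 6 ('c'): repeat (last at 3), move window start to 4
  Position 6 ('c'): window [4,6] length 3
  Position 7 ('f'): window [4,7] length 4
  Position 8 ('a'): repeat (last at 4), move window start to 5
  Position 8 ('a'): window [5,8] length 4
  Position 9 ('a'): repeat (last at 8), move window start to 9
  Position 9 ('a'): window [9,9] length 1
Longest substring with no repeats: "gaec" with length 4

4


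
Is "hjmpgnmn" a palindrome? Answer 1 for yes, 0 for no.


Input: hjmpgnmn
Reversed: nmngpmjh
  Compare pos 0 ('h') with pos 7 ('n'): MISMATCH
  Compare pos 1 ('j') with pos 6 ('m'): MISMATCH
  Compare pos 2 ('m') with pos 5 ('n'): MISMATCH
  Compare pos 3 ('p') with pos 4 ('g'): MISMATCH
Result: not a palindrome

0


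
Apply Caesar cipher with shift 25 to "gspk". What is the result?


Caesar cipher: shift "gspk" by 25
  'g' (pos 6) + 25 = pos 5 = 'f'
  's' (pos 18) + 25 = pos 17 = 'r'
  'p' (pos 15) + 25 = pos 14 = 'o'
  'k' (pos 10) + 25 = pos 9 = 'j'
Result: froj

froj


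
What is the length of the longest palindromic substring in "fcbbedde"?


Input: "fcbbedde"
Checking substrings for palindromes:
  [4:8] "edde" (len 4) => palindrome
  [2:4] "bb" (len 2) => palindrome
  [5:7] "dd" (len 2) => palindrome
Longest palindromic substring: "edde" with length 4

4


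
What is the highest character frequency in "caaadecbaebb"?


Input: caaadecbaebb
Character counts:
  'a': 4
  'b': 3
  'c': 2
  'd': 1
  'e': 2
Maximum frequency: 4

4


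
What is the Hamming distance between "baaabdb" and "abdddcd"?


Comparing "baaabdb" and "abdddcd" position by position:
  Position 0: 'b' vs 'a' => differ
  Position 1: 'a' vs 'b' => differ
  Position 2: 'a' vs 'd' => differ
  Position 3: 'a' vs 'd' => differ
  Position 4: 'b' vs 'd' => differ
  Position 5: 'd' vs 'c' => differ
  Position 6: 'b' vs 'd' => differ
Total differences (Hamming distance): 7

7


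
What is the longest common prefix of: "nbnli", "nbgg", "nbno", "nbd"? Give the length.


Words: nbnli, nbgg, nbno, nbd
  Position 0: all 'n' => match
  Position 1: all 'b' => match
  Position 2: ('n', 'g', 'n', 'd') => mismatch, stop
LCP = "nb" (length 2)

2


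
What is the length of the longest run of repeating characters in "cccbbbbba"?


Input: "cccbbbbba"
Scanning for longest run:
  Position 1 ('c'): continues run of 'c', length=2
  Position 2 ('c'): continues run of 'c', length=3
  Position 3 ('b'): new char, reset run to 1
  Position 4 ('b'): continues run of 'b', length=2
  Position 5 ('b'): continues run of 'b', length=3
  Position 6 ('b'): continues run of 'b', length=4
  Position 7 ('b'): continues run of 'b', length=5
  Position 8 ('a'): new char, reset run to 1
Longest run: 'b' with length 5

5


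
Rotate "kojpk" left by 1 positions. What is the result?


Input: "kojpk", rotate left by 1
First 1 characters: "k"
Remaining characters: "ojpk"
Concatenate remaining + first: "ojpk" + "k" = "ojpkk"

ojpkk


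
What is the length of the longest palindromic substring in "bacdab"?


Input: "bacdab"
Checking substrings for palindromes:
  No multi-char palindromic substrings found
Longest palindromic substring: "b" with length 1

1


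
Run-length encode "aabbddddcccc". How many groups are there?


Input: aabbddddcccc
Scanning for consecutive runs:
  Group 1: 'a' x 2 (positions 0-1)
  Group 2: 'b' x 2 (positions 2-3)
  Group 3: 'd' x 4 (positions 4-7)
  Group 4: 'c' x 4 (positions 8-11)
Total groups: 4

4


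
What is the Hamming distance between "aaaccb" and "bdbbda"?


Comparing "aaaccb" and "bdbbda" position by position:
  Position 0: 'a' vs 'b' => differ
  Position 1: 'a' vs 'd' => differ
  Position 2: 'a' vs 'b' => differ
  Position 3: 'c' vs 'b' => differ
  Position 4: 'c' vs 'd' => differ
  Position 5: 'b' vs 'a' => differ
Total differences (Hamming distance): 6

6


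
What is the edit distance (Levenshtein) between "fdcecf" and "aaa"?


Computing edit distance: "fdcecf" -> "aaa"
DP table:
           a    a    a
      0    1    2    3
  f   1    1    2    3
  d   2    2    2    3
  c   3    3    3    3
  e   4    4    4    4
  c   5    5    5    5
  f   6    6    6    6
Edit distance = dp[6][3] = 6

6


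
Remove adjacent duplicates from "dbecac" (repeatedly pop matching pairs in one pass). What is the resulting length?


Input: dbecac
Stack-based adjacent duplicate removal:
  Read 'd': push. Stack: d
  Read 'b': push. Stack: db
  Read 'e': push. Stack: dbe
  Read 'c': push. Stack: dbec
  Read 'a': push. Stack: dbeca
  Read 'c': push. Stack: dbecac
Final stack: "dbecac" (length 6)

6


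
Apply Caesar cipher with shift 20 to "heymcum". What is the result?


Caesar cipher: shift "heymcum" by 20
  'h' (pos 7) + 20 = pos 1 = 'b'
  'e' (pos 4) + 20 = pos 24 = 'y'
  'y' (pos 24) + 20 = pos 18 = 's'
  'm' (pos 12) + 20 = pos 6 = 'g'
  'c' (pos 2) + 20 = pos 22 = 'w'
  'u' (pos 20) + 20 = pos 14 = 'o'
  'm' (pos 12) + 20 = pos 6 = 'g'
Result: bysgwog

bysgwog


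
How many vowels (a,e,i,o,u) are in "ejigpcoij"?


Input: ejigpcoij
Checking each character:
  'e' at position 0: vowel (running total: 1)
  'j' at position 1: consonant
  'i' at position 2: vowel (running total: 2)
  'g' at position 3: consonant
  'p' at position 4: consonant
  'c' at position 5: consonant
  'o' at position 6: vowel (running total: 3)
  'i' at position 7: vowel (running total: 4)
  'j' at position 8: consonant
Total vowels: 4

4


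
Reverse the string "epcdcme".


Input: epcdcme
Reading characters right to left:
  Position 6: 'e'
  Position 5: 'm'
  Position 4: 'c'
  Position 3: 'd'
  Position 2: 'c'
  Position 1: 'p'
  Position 0: 'e'
Reversed: emcdcpe

emcdcpe


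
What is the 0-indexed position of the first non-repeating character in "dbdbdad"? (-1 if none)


Input: dbdbdad
Character frequencies:
  'a': 1
  'b': 2
  'd': 4
Scanning left to right for freq == 1:
  Position 0 ('d'): freq=4, skip
  Position 1 ('b'): freq=2, skip
  Position 2 ('d'): freq=4, skip
  Position 3 ('b'): freq=2, skip
  Position 4 ('d'): freq=4, skip
  Position 5 ('a'): unique! => answer = 5

5


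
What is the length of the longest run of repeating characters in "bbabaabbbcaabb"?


Input: "bbabaabbbcaabb"
Scanning for longest run:
  Position 1 ('b'): continues run of 'b', length=2
  Position 2 ('a'): new char, reset run to 1
  Position 3 ('b'): new char, reset run to 1
  Position 4 ('a'): new char, reset run to 1
  Position 5 ('a'): continues run of 'a', length=2
  Position 6 ('b'): new char, reset run to 1
  Position 7 ('b'): continues run of 'b', length=2
  Position 8 ('b'): continues run of 'b', length=3
  Position 9 ('c'): new char, reset run to 1
  Position 10 ('a'): new char, reset run to 1
  Position 11 ('a'): continues run of 'a', length=2
  Position 12 ('b'): new char, reset run to 1
  Position 13 ('b'): continues run of 'b', length=2
Longest run: 'b' with length 3

3


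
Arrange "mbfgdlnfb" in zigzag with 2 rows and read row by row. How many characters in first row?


Zigzag "mbfgdlnfb" into 2 rows:
Placing characters:
  'm' => row 0
  'b' => row 1
  'f' => row 0
  'g' => row 1
  'd' => row 0
  'l' => row 1
  'n' => row 0
  'f' => row 1
  'b' => row 0
Rows:
  Row 0: "mfdnb"
  Row 1: "bglf"
First row length: 5

5
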